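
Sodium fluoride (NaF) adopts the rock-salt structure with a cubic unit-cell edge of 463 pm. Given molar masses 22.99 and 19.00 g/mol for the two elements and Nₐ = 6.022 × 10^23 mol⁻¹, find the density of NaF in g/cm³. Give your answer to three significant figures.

The rock-salt structure contains Z = 4 formula units per cell; M(NaF) = 22.99 + 19.00 = 41.99 g/mol.
a³ = (4.630 × 10^-8 cm)³ = 9.925 × 10^-23 cm³.
ρ = 4 × 41.99 / (6.022 × 10²³ × 9.925 × 10^-23) = 2.810 g/cm³.

2.81 g/cm³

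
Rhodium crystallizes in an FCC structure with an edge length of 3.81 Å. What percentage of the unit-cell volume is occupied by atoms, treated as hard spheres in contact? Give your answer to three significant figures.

In an FCC lattice atoms touch along the face diagonal, so √2·a = 4r, so r = 0.3536a = 1.347 Å.
Packing fraction = Z·(4/3)πr³ / a³ = 4 × (4/3)π × (1.347)³ / (3.81)³ = 0.7405 = 74.0%.

74.0%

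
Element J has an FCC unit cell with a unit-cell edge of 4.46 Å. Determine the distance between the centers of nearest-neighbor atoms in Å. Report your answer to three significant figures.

In an FCC structure, atoms touch along the face diagonal, so √2·a = 4r; the nearest-neighbor distance equals 2r = 0.7071·a.
d = 0.7071 × 4.46 = 3.15 Å.

3.15 Å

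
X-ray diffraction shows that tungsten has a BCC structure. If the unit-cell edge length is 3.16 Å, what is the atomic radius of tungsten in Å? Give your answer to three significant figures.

1.37 Å

In a BCC lattice, atoms touch along the body diagonal, so √3·a = 4r.
r = √3·a/4 = 1.7321 × 3.16 / 4 = 1.37 Å.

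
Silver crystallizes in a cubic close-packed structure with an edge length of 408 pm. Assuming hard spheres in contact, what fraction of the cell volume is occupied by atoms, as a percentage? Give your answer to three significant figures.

In an FCC lattice atoms touch along the face diagonal, so √2·a = 4r, so r = 0.3536a = 144.2 pm.
Packing fraction = Z·(4/3)πr³ / a³ = 4 × (4/3)π × (144.2)³ / (408)³ = 0.7405 = 74.0%.

74.0%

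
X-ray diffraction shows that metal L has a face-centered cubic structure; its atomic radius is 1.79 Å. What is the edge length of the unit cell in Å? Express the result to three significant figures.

In an FCC lattice, atoms touch along the face diagonal, so √2·a = 4r.
a = 4r/√2 = 4 × 1.79 / 1.4142 = 5.06 Å.

5.06 Å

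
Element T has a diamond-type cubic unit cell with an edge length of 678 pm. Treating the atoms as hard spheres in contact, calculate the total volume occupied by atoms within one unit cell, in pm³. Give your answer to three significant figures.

1.06 × 10^8 pm³

In a diamond cubic lattice nearest neighbors lie along the body diagonal with √3·a = 8r, so r = 0.2165a = 146.8 pm.
V_atoms = Z × (4/3)πr³ = 8 × (4/3)π × (146.8)³ = 1.06 × 10^8 pm³.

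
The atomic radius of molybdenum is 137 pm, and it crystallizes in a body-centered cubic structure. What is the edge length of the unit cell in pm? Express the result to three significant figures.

316 pm

In a BCC lattice, atoms touch along the body diagonal, so √3·a = 4r.
a = 4r/√3 = 4 × 137 / 1.7321 = 316 pm.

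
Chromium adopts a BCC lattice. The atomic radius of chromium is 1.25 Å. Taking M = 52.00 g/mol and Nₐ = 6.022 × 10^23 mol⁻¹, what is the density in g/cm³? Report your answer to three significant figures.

In a BCC lattice, atoms touch along the body diagonal, so √3·a = 4r, giving a = 2.887 Å = 2.887 × 10^-8 cm.
With Z = 2, ρ = Z·M/(N_A·a³) = 2 × 52.00 / (6.022 × 10²³ × 2.406 × 10^-23) = 7.179 g/cm³.

7.18 g/cm³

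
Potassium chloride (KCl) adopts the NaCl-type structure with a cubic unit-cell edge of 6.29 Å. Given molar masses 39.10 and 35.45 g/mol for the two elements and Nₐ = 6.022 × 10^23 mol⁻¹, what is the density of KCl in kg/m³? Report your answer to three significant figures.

The NaCl-type structure contains Z = 4 formula units per cell; M(KCl) = 39.10 + 35.45 = 74.55 g/mol.
a³ = (6.290 × 10^-8 cm)³ = 2.489 × 10^-22 cm³.
ρ = 4 × 74.55 / (6.022 × 10²³ × 2.489 × 10^-22) = 1.990 g/cm³ = 1990 kg/m³.

1990 kg/m³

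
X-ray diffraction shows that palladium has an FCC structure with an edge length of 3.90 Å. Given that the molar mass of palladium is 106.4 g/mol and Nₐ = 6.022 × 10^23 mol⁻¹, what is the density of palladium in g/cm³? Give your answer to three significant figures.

11.9 g/cm³

An FCC unit cell contains Z = 4 atoms.
Cell volume: a³ = (3.90 Å)³ = (3.900 × 10^-8 cm)³ = 5.932 × 10^-23 cm³.
ρ = Z·M/(N_A·a³) = 4 × 106.4 / (6.022 × 10²³ × 5.932 × 10^-23) = 11.91 g/cm³.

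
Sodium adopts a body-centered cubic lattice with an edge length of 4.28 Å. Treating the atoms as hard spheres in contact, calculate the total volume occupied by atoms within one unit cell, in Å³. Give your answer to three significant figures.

53.3 Å³

In a BCC lattice atoms touch along the body diagonal, so √3·a = 4r, so r = 0.4330a = 1.853 Å.
V_atoms = Z × (4/3)πr³ = 2 × (4/3)π × (1.853)³ = 53.3 Å³.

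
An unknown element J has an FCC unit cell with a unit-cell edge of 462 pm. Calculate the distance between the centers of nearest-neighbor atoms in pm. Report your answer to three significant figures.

327 pm

In an FCC structure, atoms touch along the face diagonal, so √2·a = 4r; the nearest-neighbor distance equals 2r = 0.7071·a.
d = 0.7071 × 462 = 327 pm.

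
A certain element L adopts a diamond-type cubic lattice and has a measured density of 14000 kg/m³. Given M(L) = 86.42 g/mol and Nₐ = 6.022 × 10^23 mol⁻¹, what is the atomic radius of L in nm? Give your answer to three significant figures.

For a diamond cubic cell (Z = 8), a³ = Z·M/(N_A·ρ) = 8 × 86.42 / (6.022 × 10²³ × 14.00) = 8.200 × 10^-23 cm³, so a = 4.345 × 10^-8 cm = 0.4345 nm.
Nearest neighbors lie along the body diagonal with √3·a = 8r, so r = 0.2165 × a = 0.0941 nm.

0.0941 nm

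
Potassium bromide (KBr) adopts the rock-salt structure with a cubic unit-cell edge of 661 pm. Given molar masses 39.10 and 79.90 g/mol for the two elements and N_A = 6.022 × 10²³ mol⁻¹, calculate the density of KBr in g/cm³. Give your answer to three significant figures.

2.74 g/cm³

The rock-salt structure contains Z = 4 formula units per cell; M(KBr) = 39.10 + 79.90 = 119.0 g/mol.
a³ = (6.610 × 10^-8 cm)³ = 2.888 × 10^-22 cm³.
ρ = 4 × 119.0 / (6.022 × 10²³ × 2.888 × 10^-22) = 2.737 g/cm³.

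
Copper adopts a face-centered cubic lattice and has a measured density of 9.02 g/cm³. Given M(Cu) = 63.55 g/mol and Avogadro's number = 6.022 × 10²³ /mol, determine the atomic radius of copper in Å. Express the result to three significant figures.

1.27 Å

For an FCC cell (Z = 4), a³ = Z·M/(N_A·ρ) = 4 × 63.55 / (6.022 × 10²³ × 9.020) = 4.680 × 10^-23 cm³, so a = 3.604 × 10^-8 cm = 3.604 Å.
Atoms touch along the face diagonal, so √2·a = 4r, so r = 0.3536 × a = 1.27 Å.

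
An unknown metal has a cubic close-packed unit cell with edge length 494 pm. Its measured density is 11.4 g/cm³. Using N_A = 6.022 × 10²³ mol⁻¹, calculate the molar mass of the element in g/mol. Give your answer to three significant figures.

207 g/mol

An FCC cell has Z = 4 atoms; a = 4.940 × 10^-8 cm.
M = ρ·N_A·a³/Z = 11.4 × 6.022 × 10²³ × 1.206 × 10^-22 / 4 = 207 g/mol.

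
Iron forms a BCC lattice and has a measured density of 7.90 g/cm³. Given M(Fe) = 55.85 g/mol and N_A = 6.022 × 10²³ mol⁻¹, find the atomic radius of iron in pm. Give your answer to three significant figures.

For a BCC cell (Z = 2), a³ = Z·M/(N_A·ρ) = 2 × 55.85 / (6.022 × 10²³ × 7.900) = 2.348 × 10^-23 cm³, so a = 2.863 × 10^-8 cm = 286.3 pm.
Atoms touch along the body diagonal, so √3·a = 4r, so r = 0.4330 × a = 124 pm.

124 pm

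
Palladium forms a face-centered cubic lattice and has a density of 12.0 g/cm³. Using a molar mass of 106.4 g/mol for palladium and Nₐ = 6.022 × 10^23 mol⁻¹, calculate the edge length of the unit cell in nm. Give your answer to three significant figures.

With Z = 4 atoms per FCC cell, a³ = Z·M/(N_A·ρ) = 4 × 106.4 / (6.022 × 10²³ × 12.00 g/cm³) = 5.890 × 10^-23 cm³.
a = (5.890 × 10^-23)^(1/3) = 3.891 × 10^-8 cm = 0.389 nm.

0.389 nm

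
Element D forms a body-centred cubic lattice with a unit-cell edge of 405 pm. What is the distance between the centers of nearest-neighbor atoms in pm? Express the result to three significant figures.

351 pm

In a BCC structure, atoms touch along the body diagonal, so √3·a = 4r; the nearest-neighbor distance equals 2r = 0.8660·a.
d = 0.8660 × 405 = 351 pm.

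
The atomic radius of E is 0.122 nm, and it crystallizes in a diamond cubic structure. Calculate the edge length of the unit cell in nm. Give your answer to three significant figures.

0.563 nm

In a diamond cubic lattice, nearest neighbors lie along the body diagonal with √3·a = 8r.
a = 8r/√3 = 8 × 0.122 / 1.7321 = 0.563 nm.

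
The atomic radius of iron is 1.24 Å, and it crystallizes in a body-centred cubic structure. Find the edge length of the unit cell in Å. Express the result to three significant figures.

In a BCC lattice, atoms touch along the body diagonal, so √3·a = 4r.
a = 4r/√3 = 4 × 1.24 / 1.7321 = 2.86 Å.

2.86 Å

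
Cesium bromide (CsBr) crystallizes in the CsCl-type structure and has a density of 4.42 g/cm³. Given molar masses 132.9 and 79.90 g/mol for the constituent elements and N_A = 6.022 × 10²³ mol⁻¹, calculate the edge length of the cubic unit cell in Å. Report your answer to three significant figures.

M(CsBr) = 212.8 g/mol; Z = 1 formula unit per cell.
a³ = Z·M/(N_A·ρ) = 1 × 212.8 / (6.022 × 10²³ × 4.42) = 7.995 × 10^-23 cm³, so a = 4.308 × 10^-8 cm = 4.31 Å.

4.31 Å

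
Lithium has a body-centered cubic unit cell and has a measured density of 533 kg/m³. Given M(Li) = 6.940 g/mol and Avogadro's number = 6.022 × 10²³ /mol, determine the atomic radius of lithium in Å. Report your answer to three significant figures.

For a BCC cell (Z = 2), a³ = Z·M/(N_A·ρ) = 2 × 6.940 / (6.022 × 10²³ × 0.5330) = 4.324 × 10^-23 cm³, so a = 3.510 × 10^-8 cm = 3.510 Å.
Atoms touch along the body diagonal, so √3·a = 4r, so r = 0.4330 × a = 1.52 Å.

1.52 Å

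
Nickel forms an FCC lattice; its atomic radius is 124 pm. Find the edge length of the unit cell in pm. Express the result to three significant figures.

In an FCC lattice, atoms touch along the face diagonal, so √2·a = 4r.
a = 4r/√2 = 4 × 124 / 1.4142 = 351 pm.

351 pm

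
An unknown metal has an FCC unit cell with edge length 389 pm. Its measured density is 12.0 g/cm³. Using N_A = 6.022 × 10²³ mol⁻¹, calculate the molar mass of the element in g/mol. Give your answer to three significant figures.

An FCC cell has Z = 4 atoms; a = 3.890 × 10^-8 cm.
M = ρ·N_A·a³/Z = 12.0 × 6.022 × 10²³ × 5.886 × 10^-23 / 4 = 106 g/mol.

106 g/mol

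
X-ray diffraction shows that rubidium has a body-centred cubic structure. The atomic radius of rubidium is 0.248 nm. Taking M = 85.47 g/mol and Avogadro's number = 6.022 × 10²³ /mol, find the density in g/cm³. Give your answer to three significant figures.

1.51 g/cm³

In a BCC lattice, atoms touch along the body diagonal, so √3·a = 4r, giving a = 0.5727 nm = 5.727 × 10^-8 cm.
With Z = 2, ρ = Z·M/(N_A·a³) = 2 × 85.47 / (6.022 × 10²³ × 1.879 × 10^-22) = 1.511 g/cm³.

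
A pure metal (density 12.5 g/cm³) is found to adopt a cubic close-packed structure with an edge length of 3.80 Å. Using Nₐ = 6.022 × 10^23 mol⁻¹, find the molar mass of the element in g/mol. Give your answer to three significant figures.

103 g/mol

An FCC cell has Z = 4 atoms; a = 3.800 × 10^-8 cm.
M = ρ·N_A·a³/Z = 12.5 × 6.022 × 10²³ × 5.487 × 10^-23 / 4 = 103 g/mol.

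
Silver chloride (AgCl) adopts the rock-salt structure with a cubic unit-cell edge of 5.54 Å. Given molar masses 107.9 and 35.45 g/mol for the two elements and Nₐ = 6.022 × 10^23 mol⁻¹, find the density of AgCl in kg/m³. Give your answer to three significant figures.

5600 kg/m³

The rock-salt structure contains Z = 4 formula units per cell; M(AgCl) = 107.9 + 35.45 = 143.35 g/mol.
a³ = (5.540 × 10^-8 cm)³ = 1.700 × 10^-22 cm³.
ρ = 4 × 143.35 / (6.022 × 10²³ × 1.700 × 10^-22) = 5.600 g/cm³ = 5600 kg/m³.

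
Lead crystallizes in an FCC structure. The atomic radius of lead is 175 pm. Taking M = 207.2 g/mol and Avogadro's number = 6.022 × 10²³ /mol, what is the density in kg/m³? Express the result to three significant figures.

In an FCC lattice, atoms touch along the face diagonal, so √2·a = 4r, giving a = 495.0 pm = 4.950 × 10^-8 cm.
With Z = 4, ρ = Z·M/(N_A·a³) = 4 × 207.2 / (6.022 × 10²³ × 1.213 × 10^-22) = 11.35 g/cm³ = 11300 kg/m³.

11300 kg/m³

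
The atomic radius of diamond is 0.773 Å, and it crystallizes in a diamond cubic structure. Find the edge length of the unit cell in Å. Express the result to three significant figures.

In a diamond cubic lattice, nearest neighbors lie along the body diagonal with √3·a = 8r.
a = 8r/√3 = 8 × 0.773 / 1.7321 = 3.57 Å.

3.57 Å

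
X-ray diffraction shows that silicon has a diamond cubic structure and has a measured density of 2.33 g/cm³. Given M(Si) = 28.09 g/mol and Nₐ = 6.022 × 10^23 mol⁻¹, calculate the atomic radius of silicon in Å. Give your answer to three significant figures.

1.18 Å

For a diamond cubic cell (Z = 8), a³ = Z·M/(N_A·ρ) = 8 × 28.09 / (6.022 × 10²³ × 2.330) = 1.602 × 10^-22 cm³, so a = 5.431 × 10^-8 cm = 5.431 Å.
Nearest neighbors lie along the body diagonal with √3·a = 8r, so r = 0.2165 × a = 1.18 Å.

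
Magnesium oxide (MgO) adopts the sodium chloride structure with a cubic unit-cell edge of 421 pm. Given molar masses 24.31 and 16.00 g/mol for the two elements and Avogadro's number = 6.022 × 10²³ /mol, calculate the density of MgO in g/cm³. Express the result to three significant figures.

3.59 g/cm³

The sodium chloride structure contains Z = 4 formula units per cell; M(MgO) = 24.31 + 16.00 = 40.31 g/mol.
a³ = (4.210 × 10^-8 cm)³ = 7.462 × 10^-23 cm³.
ρ = 4 × 40.31 / (6.022 × 10²³ × 7.462 × 10^-23) = 3.588 g/cm³.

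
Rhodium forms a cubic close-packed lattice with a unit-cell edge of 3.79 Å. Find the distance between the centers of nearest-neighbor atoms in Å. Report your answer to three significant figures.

2.68 Å

In an FCC structure, atoms touch along the face diagonal, so √2·a = 4r; the nearest-neighbor distance equals 2r = 0.7071·a.
d = 0.7071 × 3.79 = 2.68 Å.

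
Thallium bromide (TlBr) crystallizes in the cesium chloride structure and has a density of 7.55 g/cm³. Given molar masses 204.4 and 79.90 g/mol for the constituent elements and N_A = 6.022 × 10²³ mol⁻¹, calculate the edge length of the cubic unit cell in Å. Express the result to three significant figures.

M(TlBr) = 284.3 g/mol; Z = 1 formula unit per cell.
a³ = Z·M/(N_A·ρ) = 1 × 284.3 / (6.022 × 10²³ × 7.55) = 6.253 × 10^-23 cm³, so a = 3.969 × 10^-8 cm = 3.97 Å.

3.97 Å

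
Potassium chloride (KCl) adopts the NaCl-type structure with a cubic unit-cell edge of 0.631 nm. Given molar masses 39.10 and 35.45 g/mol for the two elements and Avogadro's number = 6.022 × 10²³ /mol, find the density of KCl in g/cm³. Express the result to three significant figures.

The NaCl-type structure contains Z = 4 formula units per cell; M(KCl) = 39.10 + 35.45 = 74.55 g/mol.
a³ = (6.310 × 10^-8 cm)³ = 2.512 × 10^-22 cm³.
ρ = 4 × 74.55 / (6.022 × 10²³ × 2.512 × 10^-22) = 1.971 g/cm³.

1.97 g/cm³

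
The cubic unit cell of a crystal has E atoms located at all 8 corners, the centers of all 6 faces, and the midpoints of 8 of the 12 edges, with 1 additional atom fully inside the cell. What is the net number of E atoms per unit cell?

7

Corner atoms are shared by 8 cells (1/8 each), face atoms by 2 (1/2 each), edge atoms by 4 (1/4 each), interior atoms are unshared.
Net atoms = 8 × 1/8 + 6 × 1/2 + 8 × 1/4 + 1 = 1 + 3 + 2 + 1 = 7.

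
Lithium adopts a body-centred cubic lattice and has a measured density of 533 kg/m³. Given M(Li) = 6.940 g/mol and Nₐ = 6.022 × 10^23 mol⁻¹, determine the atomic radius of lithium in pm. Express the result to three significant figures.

For a BCC cell (Z = 2), a³ = Z·M/(N_A·ρ) = 2 × 6.940 / (6.022 × 10²³ × 0.5330) = 4.324 × 10^-23 cm³, so a = 3.510 × 10^-8 cm = 351.0 pm.
Atoms touch along the body diagonal, so √3·a = 4r, so r = 0.4330 × a = 152 pm.

152 pm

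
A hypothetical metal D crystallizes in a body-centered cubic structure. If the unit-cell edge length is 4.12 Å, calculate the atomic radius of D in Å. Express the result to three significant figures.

In a BCC lattice, atoms touch along the body diagonal, so √3·a = 4r.
r = √3·a/4 = 1.7321 × 4.12 / 4 = 1.78 Å.

1.78 Å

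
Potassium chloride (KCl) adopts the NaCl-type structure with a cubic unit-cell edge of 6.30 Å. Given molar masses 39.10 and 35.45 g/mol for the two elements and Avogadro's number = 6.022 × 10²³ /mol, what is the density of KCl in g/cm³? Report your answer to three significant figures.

1.98 g/cm³

The NaCl-type structure contains Z = 4 formula units per cell; M(KCl) = 39.10 + 35.45 = 74.55 g/mol.
a³ = (6.300 × 10^-8 cm)³ = 2.500 × 10^-22 cm³.
ρ = 4 × 74.55 / (6.022 × 10²³ × 2.500 × 10^-22) = 1.980 g/cm³.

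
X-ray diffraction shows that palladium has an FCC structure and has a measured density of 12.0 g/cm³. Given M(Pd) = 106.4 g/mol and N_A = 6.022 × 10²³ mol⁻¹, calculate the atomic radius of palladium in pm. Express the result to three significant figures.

For an FCC cell (Z = 4), a³ = Z·M/(N_A·ρ) = 4 × 106.4 / (6.022 × 10²³ × 12.00) = 5.890 × 10^-23 cm³, so a = 3.891 × 10^-8 cm = 389.1 pm.
Atoms touch along the face diagonal, so √2·a = 4r, so r = 0.3536 × a = 138 pm.

138 pm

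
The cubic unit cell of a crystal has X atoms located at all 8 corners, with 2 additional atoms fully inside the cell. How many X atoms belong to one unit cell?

Corner atoms are shared by 8 cells (1/8 each), interior atoms are unshared.
Net atoms = 8 × 1/8 + 2 = 1 + 2 = 3.

3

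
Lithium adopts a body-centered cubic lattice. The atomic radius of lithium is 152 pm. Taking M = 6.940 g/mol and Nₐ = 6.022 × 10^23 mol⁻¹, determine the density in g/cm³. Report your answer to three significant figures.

In a BCC lattice, atoms touch along the body diagonal, so √3·a = 4r, giving a = 351.0 pm = 3.510 × 10^-8 cm.
With Z = 2, ρ = Z·M/(N_A·a³) = 2 × 6.940 / (6.022 × 10²³ × 4.325 × 10^-23) = 0.5329 g/cm³.

0.533 g/cm³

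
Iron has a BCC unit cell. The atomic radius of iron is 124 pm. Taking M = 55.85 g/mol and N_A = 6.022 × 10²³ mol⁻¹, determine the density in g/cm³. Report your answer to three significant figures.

In a BCC lattice, atoms touch along the body diagonal, so √3·a = 4r, giving a = 286.4 pm = 2.864 × 10^-8 cm.
With Z = 2, ρ = Z·M/(N_A·a³) = 2 × 55.85 / (6.022 × 10²³ × 2.348 × 10^-23) = 7.899 g/cm³.

7.90 g/cm³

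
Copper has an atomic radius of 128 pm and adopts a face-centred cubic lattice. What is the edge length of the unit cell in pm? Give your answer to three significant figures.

362 pm

In an FCC lattice, atoms touch along the face diagonal, so √2·a = 4r.
a = 4r/√2 = 4 × 128 / 1.4142 = 362 pm.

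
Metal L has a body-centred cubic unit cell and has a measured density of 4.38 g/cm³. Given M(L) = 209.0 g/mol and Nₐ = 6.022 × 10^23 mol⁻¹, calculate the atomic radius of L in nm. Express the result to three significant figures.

0.234 nm

For a BCC cell (Z = 2), a³ = Z·M/(N_A·ρ) = 2 × 209.0 / (6.022 × 10²³ × 4.380) = 1.585 × 10^-22 cm³, so a = 5.412 × 10^-8 cm = 0.5412 nm.
Atoms touch along the body diagonal, so √3·a = 4r, so r = 0.4330 × a = 0.234 nm.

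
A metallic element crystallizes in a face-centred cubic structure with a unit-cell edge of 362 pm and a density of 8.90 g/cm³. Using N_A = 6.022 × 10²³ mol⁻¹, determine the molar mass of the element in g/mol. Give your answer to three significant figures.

An FCC cell has Z = 4 atoms; a = 3.620 × 10^-8 cm.
M = ρ·N_A·a³/Z = 8.90 × 6.022 × 10²³ × 4.744 × 10^-23 / 4 = 63.6 g/mol.

63.6 g/mol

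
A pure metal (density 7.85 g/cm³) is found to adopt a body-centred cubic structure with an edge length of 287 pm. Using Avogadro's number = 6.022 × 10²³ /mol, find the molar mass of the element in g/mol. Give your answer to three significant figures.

55.9 g/mol

A BCC cell has Z = 2 atoms; a = 2.870 × 10^-8 cm.
M = ρ·N_A·a³/Z = 7.85 × 6.022 × 10²³ × 2.364 × 10^-23 / 2 = 55.9 g/mol.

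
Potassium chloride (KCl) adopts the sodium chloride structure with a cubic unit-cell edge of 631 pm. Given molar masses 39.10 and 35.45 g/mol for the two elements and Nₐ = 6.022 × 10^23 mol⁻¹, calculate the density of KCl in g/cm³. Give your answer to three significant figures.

The sodium chloride structure contains Z = 4 formula units per cell; M(KCl) = 39.10 + 35.45 = 74.55 g/mol.
a³ = (6.310 × 10^-8 cm)³ = 2.512 × 10^-22 cm³.
ρ = 4 × 74.55 / (6.022 × 10²³ × 2.512 × 10^-22) = 1.971 g/cm³.

1.97 g/cm³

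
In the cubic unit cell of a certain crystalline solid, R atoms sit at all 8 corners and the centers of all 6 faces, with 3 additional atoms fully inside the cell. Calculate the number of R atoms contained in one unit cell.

7

Corner atoms are shared by 8 cells (1/8 each), face atoms by 2 (1/2 each), interior atoms are unshared.
Net atoms = 8 × 1/8 + 6 × 1/2 + 3 = 1 + 3 + 3 = 7.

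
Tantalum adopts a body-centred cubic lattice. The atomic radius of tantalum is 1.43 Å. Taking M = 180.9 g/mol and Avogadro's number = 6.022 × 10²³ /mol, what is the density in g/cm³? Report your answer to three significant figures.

16.7 g/cm³

In a BCC lattice, atoms touch along the body diagonal, so √3·a = 4r, giving a = 3.302 Å = 3.302 × 10^-8 cm.
With Z = 2, ρ = Z·M/(N_A·a³) = 2 × 180.9 / (6.022 × 10²³ × 3.602 × 10^-23) = 16.68 g/cm³.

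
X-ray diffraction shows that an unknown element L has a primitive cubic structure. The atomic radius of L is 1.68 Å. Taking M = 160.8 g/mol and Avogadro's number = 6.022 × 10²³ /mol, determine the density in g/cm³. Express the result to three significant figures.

7.04 g/cm³

In a simple cubic lattice, atoms touch along the cell edge, so a = 2r, giving a = 3.360 Å = 3.360 × 10^-8 cm.
With Z = 1, ρ = Z·M/(N_A·a³) = 1 × 160.8 / (6.022 × 10²³ × 3.793 × 10^-23) = 7.039 g/cm³.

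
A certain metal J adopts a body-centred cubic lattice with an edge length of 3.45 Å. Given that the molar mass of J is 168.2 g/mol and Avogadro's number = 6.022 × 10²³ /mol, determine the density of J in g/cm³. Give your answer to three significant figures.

A BCC unit cell contains Z = 2 atoms.
Cell volume: a³ = (3.45 Å)³ = (3.450 × 10^-8 cm)³ = 4.106 × 10^-23 cm³.
ρ = Z·M/(N_A·a³) = 2 × 168.2 / (6.022 × 10²³ × 4.106 × 10^-23) = 13.60 g/cm³.

13.6 g/cm³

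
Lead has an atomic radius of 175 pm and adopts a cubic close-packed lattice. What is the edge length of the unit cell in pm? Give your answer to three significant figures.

In an FCC lattice, atoms touch along the face diagonal, so √2·a = 4r.
a = 4r/√2 = 4 × 175 / 1.4142 = 495 pm.

495 pm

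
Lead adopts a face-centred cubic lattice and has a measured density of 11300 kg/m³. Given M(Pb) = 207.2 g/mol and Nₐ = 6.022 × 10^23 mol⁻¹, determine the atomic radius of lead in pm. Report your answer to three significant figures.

For an FCC cell (Z = 4), a³ = Z·M/(N_A·ρ) = 4 × 207.2 / (6.022 × 10²³ × 11.30) = 1.218 × 10^-22 cm³, so a = 4.957 × 10^-8 cm = 495.7 pm.
Atoms touch along the face diagonal, so √2·a = 4r, so r = 0.3536 × a = 175 pm.

175 pm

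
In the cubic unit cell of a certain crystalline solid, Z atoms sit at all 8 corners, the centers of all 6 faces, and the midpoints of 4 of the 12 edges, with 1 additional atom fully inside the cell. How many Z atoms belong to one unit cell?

Corner atoms are shared by 8 cells (1/8 each), face atoms by 2 (1/2 each), edge atoms by 4 (1/4 each), interior atoms are unshared.
Net atoms = 8 × 1/8 + 6 × 1/2 + 4 × 1/4 + 1 = 1 + 3 + 1 + 1 = 6.

6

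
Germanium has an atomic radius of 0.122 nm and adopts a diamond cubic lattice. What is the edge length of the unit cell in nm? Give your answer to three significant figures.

In a diamond cubic lattice, nearest neighbors lie along the body diagonal with √3·a = 8r.
a = 8r/√3 = 8 × 0.122 / 1.7321 = 0.563 nm.

0.563 nm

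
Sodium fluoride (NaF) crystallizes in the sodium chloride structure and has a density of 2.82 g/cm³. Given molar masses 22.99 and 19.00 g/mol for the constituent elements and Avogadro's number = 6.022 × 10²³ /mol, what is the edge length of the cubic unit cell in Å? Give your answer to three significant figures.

4.62 Å

M(NaF) = 41.99 g/mol; Z = 4 formula units per cell.
a³ = Z·M/(N_A·ρ) = 4 × 41.99 / (6.022 × 10²³ × 2.82) = 9.890 × 10^-23 cm³, so a = 4.625 × 10^-8 cm = 4.62 Å.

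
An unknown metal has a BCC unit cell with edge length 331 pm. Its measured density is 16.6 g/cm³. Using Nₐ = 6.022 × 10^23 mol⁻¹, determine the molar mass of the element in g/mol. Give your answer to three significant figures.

A BCC cell has Z = 2 atoms; a = 3.310 × 10^-8 cm.
M = ρ·N_A·a³/Z = 16.6 × 6.022 × 10²³ × 3.626 × 10^-23 / 2 = 181 g/mol.

181 g/mol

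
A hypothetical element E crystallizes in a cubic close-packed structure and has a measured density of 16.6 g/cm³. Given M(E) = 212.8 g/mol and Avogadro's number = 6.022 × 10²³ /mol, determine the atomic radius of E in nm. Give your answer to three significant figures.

For an FCC cell (Z = 4), a³ = Z·M/(N_A·ρ) = 4 × 212.8 / (6.022 × 10²³ × 16.60) = 8.515 × 10^-23 cm³, so a = 4.399 × 10^-8 cm = 0.4399 nm.
Atoms touch along the face diagonal, so √2·a = 4r, so r = 0.3536 × a = 0.156 nm.

0.156 nm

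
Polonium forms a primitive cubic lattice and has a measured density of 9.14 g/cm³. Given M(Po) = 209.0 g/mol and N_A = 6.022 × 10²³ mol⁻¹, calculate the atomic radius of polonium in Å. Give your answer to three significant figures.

1.68 Å

For a simple cubic cell (Z = 1), a³ = Z·M/(N_A·ρ) = 1 × 209.0 / (6.022 × 10²³ × 9.140) = 3.797 × 10^-23 cm³, so a = 3.361 × 10^-8 cm = 3.361 Å.
Atoms touch along the cell edge, so a = 2r, so r = 0.5000 × a = 1.68 Å.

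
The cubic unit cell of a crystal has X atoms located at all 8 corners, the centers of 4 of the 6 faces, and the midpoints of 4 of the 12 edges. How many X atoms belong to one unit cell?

Corner atoms are shared by 8 cells (1/8 each), face atoms by 2 (1/2 each), edge atoms by 4 (1/4 each).
Net atoms = 8 × 1/8 + 4 × 1/2 + 4 × 1/4 = 1 + 2 + 1 = 4.

4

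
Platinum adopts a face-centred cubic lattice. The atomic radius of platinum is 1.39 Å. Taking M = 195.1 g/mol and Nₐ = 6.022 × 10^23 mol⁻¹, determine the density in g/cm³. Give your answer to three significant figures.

In an FCC lattice, atoms touch along the face diagonal, so √2·a = 4r, giving a = 3.932 Å = 3.932 × 10^-8 cm.
With Z = 4, ρ = Z·M/(N_A·a³) = 4 × 195.1 / (6.022 × 10²³ × 6.077 × 10^-23) = 21.33 g/cm³.

21.3 g/cm³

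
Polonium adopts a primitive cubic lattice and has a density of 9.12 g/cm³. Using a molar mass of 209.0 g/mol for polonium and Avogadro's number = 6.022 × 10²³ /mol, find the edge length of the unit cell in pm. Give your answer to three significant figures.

336 pm

With Z = 1 atom per simple cubic cell, a³ = Z·M/(N_A·ρ) = 1 × 209.0 / (6.022 × 10²³ × 9.120 g/cm³) = 3.805 × 10^-23 cm³.
a = (3.805 × 10^-23)^(1/3) = 3.364 × 10^-8 cm = 336 pm.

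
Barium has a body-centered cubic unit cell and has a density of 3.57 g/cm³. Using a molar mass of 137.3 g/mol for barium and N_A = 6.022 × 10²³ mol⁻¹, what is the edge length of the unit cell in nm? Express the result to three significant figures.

With Z = 2 atoms per BCC cell, a³ = Z·M/(N_A·ρ) = 2 × 137.3 / (6.022 × 10²³ × 3.570 g/cm³) = 1.277 × 10^-22 cm³.
a = (1.277 × 10^-22)^(1/3) = 5.036 × 10^-8 cm = 0.504 nm.

0.504 nm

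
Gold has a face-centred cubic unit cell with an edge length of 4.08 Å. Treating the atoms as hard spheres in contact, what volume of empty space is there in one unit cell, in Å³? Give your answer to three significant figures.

17.6 Å³

In an FCC lattice atoms touch along the face diagonal, so √2·a = 4r, so r = 0.3536a = 1.442 Å.
V_cell = a³ = 67.92 Å³; V_atoms = 4 × (4/3)πr³ = 50.29 Å³.
Empty space = 67.92 − 50.29 = 17.6 Å³.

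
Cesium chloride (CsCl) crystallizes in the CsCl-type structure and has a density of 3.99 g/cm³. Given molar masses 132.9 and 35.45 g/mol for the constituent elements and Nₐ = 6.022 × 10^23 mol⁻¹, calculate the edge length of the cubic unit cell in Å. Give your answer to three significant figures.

4.12 Å

M(CsCl) = 168.35 g/mol; Z = 1 formula unit per cell.
a³ = Z·M/(N_A·ρ) = 1 × 168.35 / (6.022 × 10²³ × 3.99) = 7.006 × 10^-23 cm³, so a = 4.123 × 10^-8 cm = 4.12 Å.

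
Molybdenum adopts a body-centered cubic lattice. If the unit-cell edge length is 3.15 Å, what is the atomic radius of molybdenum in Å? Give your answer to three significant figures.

1.36 Å

In a BCC lattice, atoms touch along the body diagonal, so √3·a = 4r.
r = √3·a/4 = 1.7321 × 3.15 / 4 = 1.36 Å.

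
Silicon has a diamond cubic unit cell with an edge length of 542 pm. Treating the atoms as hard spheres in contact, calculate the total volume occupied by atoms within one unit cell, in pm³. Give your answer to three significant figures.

In a diamond cubic lattice nearest neighbors lie along the body diagonal with √3·a = 8r, so r = 0.2165a = 117.3 pm.
V_atoms = Z × (4/3)πr³ = 8 × (4/3)π × (117.3)³ = 5.41 × 10^7 pm³.

5.41 × 10^7 pm³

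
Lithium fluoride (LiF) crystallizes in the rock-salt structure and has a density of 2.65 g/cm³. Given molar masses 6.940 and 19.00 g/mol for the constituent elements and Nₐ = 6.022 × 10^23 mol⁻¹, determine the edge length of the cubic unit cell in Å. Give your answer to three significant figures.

4.02 Å

M(LiF) = 25.94 g/mol; Z = 4 formula units per cell.
a³ = Z·M/(N_A·ρ) = 4 × 25.94 / (6.022 × 10²³ × 2.65) = 6.502 × 10^-23 cm³, so a = 4.021 × 10^-8 cm = 4.02 Å.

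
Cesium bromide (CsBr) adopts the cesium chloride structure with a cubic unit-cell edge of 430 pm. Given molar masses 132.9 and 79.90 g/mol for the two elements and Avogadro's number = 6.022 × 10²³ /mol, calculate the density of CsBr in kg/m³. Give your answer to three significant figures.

The cesium chloride structure contains Z = 1 formula unit per cell; M(CsBr) = 132.9 + 79.90 = 212.8 g/mol.
a³ = (4.300 × 10^-8 cm)³ = 7.951 × 10^-23 cm³.
ρ = 1 × 212.8 / (6.022 × 10²³ × 7.951 × 10^-23) = 4.445 g/cm³ = 4440 kg/m³.

4440 kg/m³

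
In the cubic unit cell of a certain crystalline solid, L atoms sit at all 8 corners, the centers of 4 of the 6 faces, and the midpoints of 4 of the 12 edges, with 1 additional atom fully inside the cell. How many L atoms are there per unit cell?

5

Corner atoms are shared by 8 cells (1/8 each), face atoms by 2 (1/2 each), edge atoms by 4 (1/4 each), interior atoms are unshared.
Net atoms = 8 × 1/8 + 4 × 1/2 + 4 × 1/4 + 1 = 1 + 2 + 1 + 1 = 5.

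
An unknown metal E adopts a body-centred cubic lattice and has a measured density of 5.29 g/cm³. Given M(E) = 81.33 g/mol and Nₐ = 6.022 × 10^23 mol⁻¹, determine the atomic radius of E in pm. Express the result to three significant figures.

For a BCC cell (Z = 2), a³ = Z·M/(N_A·ρ) = 2 × 81.33 / (6.022 × 10²³ × 5.290) = 5.106 × 10^-23 cm³, so a = 3.710 × 10^-8 cm = 371.0 pm.
Atoms touch along the body diagonal, so √3·a = 4r, so r = 0.4330 × a = 161 pm.

161 pm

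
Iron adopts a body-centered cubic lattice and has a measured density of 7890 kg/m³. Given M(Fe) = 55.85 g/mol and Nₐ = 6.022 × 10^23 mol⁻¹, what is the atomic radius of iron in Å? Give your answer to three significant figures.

1.24 Å

For a BCC cell (Z = 2), a³ = Z·M/(N_A·ρ) = 2 × 55.85 / (6.022 × 10²³ × 7.890) = 2.351 × 10^-23 cm³, so a = 2.865 × 10^-8 cm = 2.865 Å.
Atoms touch along the body diagonal, so √3·a = 4r, so r = 0.4330 × a = 1.24 Å.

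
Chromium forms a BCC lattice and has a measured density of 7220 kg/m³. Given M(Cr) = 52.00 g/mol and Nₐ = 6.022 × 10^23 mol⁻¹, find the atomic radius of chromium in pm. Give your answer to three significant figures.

125 pm

For a BCC cell (Z = 2), a³ = Z·M/(N_A·ρ) = 2 × 52.00 / (6.022 × 10²³ × 7.220) = 2.392 × 10^-23 cm³, so a = 2.881 × 10^-8 cm = 288.1 pm.
Atoms touch along the body diagonal, so √3·a = 4r, so r = 0.4330 × a = 125 pm.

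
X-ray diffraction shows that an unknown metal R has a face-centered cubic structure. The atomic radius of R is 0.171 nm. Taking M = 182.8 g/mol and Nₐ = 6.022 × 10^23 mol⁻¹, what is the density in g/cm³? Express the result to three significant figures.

In an FCC lattice, atoms touch along the face diagonal, so √2·a = 4r, giving a = 0.4837 nm = 4.837 × 10^-8 cm.
With Z = 4, ρ = Z·M/(N_A·a³) = 4 × 182.8 / (6.022 × 10²³ × 1.131 × 10^-22) = 10.73 g/cm³.

10.7 g/cm³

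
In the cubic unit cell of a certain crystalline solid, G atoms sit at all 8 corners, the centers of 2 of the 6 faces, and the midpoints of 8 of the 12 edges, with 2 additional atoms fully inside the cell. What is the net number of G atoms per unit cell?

Corner atoms are shared by 8 cells (1/8 each), face atoms by 2 (1/2 each), edge atoms by 4 (1/4 each), interior atoms are unshared.
Net atoms = 8 × 1/8 + 2 × 1/2 + 8 × 1/4 + 2 = 1 + 1 + 2 + 2 = 6.

6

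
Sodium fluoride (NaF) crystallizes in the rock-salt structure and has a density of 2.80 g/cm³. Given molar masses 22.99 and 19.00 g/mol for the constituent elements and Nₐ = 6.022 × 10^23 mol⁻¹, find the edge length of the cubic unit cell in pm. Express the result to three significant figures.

464 pm

M(NaF) = 41.99 g/mol; Z = 4 formula units per cell.
a³ = Z·M/(N_A·ρ) = 4 × 41.99 / (6.022 × 10²³ × 2.80) = 9.961 × 10^-23 cm³, so a = 4.636 × 10^-8 cm = 464 pm.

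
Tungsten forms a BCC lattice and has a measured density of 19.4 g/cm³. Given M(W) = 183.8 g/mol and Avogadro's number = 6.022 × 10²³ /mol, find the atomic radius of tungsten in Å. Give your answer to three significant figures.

For a BCC cell (Z = 2), a³ = Z·M/(N_A·ρ) = 2 × 183.8 / (6.022 × 10²³ × 19.40) = 3.147 × 10^-23 cm³, so a = 3.157 × 10^-8 cm = 3.157 Å.
Atoms touch along the body diagonal, so √3·a = 4r, so r = 0.4330 × a = 1.37 Å.

1.37 Å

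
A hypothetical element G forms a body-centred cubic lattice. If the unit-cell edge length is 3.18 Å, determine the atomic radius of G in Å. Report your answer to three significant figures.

In a BCC lattice, atoms touch along the body diagonal, so √3·a = 4r.
r = √3·a/4 = 1.7321 × 3.18 / 4 = 1.38 Å.

1.38 Å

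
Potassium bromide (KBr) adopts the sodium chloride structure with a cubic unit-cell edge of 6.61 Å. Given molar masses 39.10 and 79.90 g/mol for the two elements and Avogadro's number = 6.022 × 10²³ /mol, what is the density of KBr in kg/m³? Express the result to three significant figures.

The sodium chloride structure contains Z = 4 formula units per cell; M(KBr) = 39.10 + 79.90 = 119.0 g/mol.
a³ = (6.610 × 10^-8 cm)³ = 2.888 × 10^-22 cm³.
ρ = 4 × 119.0 / (6.022 × 10²³ × 2.888 × 10^-22) = 2.737 g/cm³ = 2740 kg/m³.

2740 kg/m³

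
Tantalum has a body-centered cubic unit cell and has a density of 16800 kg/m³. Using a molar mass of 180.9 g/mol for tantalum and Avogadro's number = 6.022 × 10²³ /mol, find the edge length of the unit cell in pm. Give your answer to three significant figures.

329 pm

With Z = 2 atoms per BCC cell, a³ = Z·M/(N_A·ρ) = 2 × 180.9 / (6.022 × 10²³ × 16.80 g/cm³) = 3.576 × 10^-23 cm³.
a = (3.576 × 10^-23)^(1/3) = 3.295 × 10^-8 cm = 329 pm.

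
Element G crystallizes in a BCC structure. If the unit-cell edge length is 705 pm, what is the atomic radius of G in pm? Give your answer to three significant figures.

In a BCC lattice, atoms touch along the body diagonal, so √3·a = 4r.
r = √3·a/4 = 1.7321 × 705 / 4 = 305 pm.

305 pm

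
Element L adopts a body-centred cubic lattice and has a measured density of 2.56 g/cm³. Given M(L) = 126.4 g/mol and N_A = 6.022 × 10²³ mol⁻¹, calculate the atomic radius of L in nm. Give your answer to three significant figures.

0.237 nm

For a BCC cell (Z = 2), a³ = Z·M/(N_A·ρ) = 2 × 126.4 / (6.022 × 10²³ × 2.560) = 1.640 × 10^-22 cm³, so a = 5.474 × 10^-8 cm = 0.5474 nm.
Atoms touch along the body diagonal, so √3·a = 4r, so r = 0.4330 × a = 0.237 nm.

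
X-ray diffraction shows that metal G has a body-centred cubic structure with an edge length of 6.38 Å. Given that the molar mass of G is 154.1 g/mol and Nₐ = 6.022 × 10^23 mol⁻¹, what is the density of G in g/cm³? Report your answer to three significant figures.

A BCC unit cell contains Z = 2 atoms.
Cell volume: a³ = (6.38 Å)³ = (6.380 × 10^-8 cm)³ = 2.597 × 10^-22 cm³.
ρ = Z·M/(N_A·a³) = 2 × 154.1 / (6.022 × 10²³ × 2.597 × 10^-22) = 1.971 g/cm³.

1.97 g/cm³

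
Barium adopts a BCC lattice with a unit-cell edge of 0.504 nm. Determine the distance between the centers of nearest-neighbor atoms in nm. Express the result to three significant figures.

0.436 nm

In a BCC structure, atoms touch along the body diagonal, so √3·a = 4r; the nearest-neighbor distance equals 2r = 0.8660·a.
d = 0.8660 × 0.504 = 0.436 nm.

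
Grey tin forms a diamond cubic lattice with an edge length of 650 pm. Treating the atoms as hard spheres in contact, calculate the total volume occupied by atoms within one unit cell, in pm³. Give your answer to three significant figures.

9.34 × 10^7 pm³

In a diamond cubic lattice nearest neighbors lie along the body diagonal with √3·a = 8r, so r = 0.2165a = 140.7 pm.
V_atoms = Z × (4/3)πr³ = 8 × (4/3)π × (140.7)³ = 9.34 × 10^7 pm³.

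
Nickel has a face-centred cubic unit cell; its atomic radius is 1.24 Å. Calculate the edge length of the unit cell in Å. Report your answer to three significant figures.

3.51 Å

In an FCC lattice, atoms touch along the face diagonal, so √2·a = 4r.
a = 4r/√2 = 4 × 1.24 / 1.4142 = 3.51 Å.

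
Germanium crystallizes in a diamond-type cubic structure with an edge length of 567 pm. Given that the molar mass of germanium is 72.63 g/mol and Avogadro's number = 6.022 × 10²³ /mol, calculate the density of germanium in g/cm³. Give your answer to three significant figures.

A diamond cubic unit cell contains Z = 8 atoms.
Cell volume: a³ = (567 pm)³ = (5.670 × 10^-8 cm)³ = 1.823 × 10^-22 cm³.
ρ = Z·M/(N_A·a³) = 8 × 72.63 / (6.022 × 10²³ × 1.823 × 10^-22) = 5.293 g/cm³.

5.29 g/cm³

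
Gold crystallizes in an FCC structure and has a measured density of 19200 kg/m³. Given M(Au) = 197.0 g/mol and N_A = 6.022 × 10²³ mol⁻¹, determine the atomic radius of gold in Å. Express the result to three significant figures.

For an FCC cell (Z = 4), a³ = Z·M/(N_A·ρ) = 4 × 197.0 / (6.022 × 10²³ × 19.20) = 6.815 × 10^-23 cm³, so a = 4.085 × 10^-8 cm = 4.085 Å.
Atoms touch along the face diagonal, so √2·a = 4r, so r = 0.3536 × a = 1.44 Å.

1.44 Å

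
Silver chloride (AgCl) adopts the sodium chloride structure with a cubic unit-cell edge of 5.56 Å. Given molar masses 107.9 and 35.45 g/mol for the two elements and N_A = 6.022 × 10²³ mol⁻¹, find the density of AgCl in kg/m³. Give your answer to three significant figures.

The sodium chloride structure contains Z = 4 formula units per cell; M(AgCl) = 107.9 + 35.45 = 143.35 g/mol.
a³ = (5.560 × 10^-8 cm)³ = 1.719 × 10^-22 cm³.
ρ = 4 × 143.35 / (6.022 × 10²³ × 1.719 × 10^-22) = 5.540 g/cm³ = 5540 kg/m³.

5540 kg/m³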